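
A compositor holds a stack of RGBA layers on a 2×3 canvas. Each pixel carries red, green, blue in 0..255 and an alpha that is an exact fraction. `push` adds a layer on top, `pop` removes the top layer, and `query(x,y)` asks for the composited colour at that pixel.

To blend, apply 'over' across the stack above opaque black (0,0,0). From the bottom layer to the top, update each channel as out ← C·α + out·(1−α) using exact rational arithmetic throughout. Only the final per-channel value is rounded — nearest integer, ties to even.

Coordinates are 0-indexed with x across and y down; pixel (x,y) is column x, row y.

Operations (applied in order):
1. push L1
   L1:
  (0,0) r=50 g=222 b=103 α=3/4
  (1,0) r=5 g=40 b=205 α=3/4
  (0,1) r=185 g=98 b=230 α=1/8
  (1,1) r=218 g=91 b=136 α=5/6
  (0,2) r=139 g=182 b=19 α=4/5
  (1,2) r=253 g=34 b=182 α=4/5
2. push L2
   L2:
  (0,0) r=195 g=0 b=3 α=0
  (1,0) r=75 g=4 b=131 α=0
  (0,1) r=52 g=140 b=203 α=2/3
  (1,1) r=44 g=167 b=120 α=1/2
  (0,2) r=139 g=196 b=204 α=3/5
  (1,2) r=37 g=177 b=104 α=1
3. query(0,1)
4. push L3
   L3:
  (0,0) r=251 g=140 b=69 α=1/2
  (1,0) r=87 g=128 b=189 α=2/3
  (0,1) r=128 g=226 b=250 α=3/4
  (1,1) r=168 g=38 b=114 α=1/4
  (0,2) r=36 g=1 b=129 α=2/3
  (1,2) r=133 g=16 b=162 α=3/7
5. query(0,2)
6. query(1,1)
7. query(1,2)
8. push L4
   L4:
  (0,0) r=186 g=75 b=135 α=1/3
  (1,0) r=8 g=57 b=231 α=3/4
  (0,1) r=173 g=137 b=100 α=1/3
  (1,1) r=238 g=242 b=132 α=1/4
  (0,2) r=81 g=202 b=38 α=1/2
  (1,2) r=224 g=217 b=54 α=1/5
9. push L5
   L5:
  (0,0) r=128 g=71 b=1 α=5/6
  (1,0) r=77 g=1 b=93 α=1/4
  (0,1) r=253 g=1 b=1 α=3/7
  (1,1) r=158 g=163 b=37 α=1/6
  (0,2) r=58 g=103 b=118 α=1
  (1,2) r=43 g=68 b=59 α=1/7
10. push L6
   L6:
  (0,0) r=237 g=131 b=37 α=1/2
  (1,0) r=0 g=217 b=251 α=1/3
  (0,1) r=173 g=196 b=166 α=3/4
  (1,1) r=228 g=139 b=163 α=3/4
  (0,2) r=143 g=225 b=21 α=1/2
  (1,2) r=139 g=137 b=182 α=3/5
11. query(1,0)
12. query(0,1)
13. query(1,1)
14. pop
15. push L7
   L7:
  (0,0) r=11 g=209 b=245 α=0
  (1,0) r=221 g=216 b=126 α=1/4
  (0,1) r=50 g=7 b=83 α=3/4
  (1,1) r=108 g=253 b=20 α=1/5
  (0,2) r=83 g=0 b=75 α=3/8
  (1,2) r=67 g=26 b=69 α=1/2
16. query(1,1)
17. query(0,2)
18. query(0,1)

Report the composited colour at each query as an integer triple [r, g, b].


at x=0,y=1 over L1,L2:
L1 α=1/8: [185/8, 49/4, 115/4]
L2 α=2/3: [339/8, 1169/12, 1739/12]
= [42, 97, 145]

at x=0,y=2 over L1,L2,L3:
after L1 α=4/5: [556/5, 728/5, 76/5]
after L2 α=3/5: [3197/25, 4396/25, 3212/25]
after L3 α=2/3: [4997/75, 1482/25, 9662/75]
rounded: [67, 59, 129]

query (1,1) [L1,L2,L3] — begin 0,0,0
after L1 α=5/6: [545/3, 455/6, 340/3]
after L2 α=1/2: [677/6, 1457/12, 350/3]
after L3 α=1/4: [1013/8, 1609/16, 116]
= [127, 101, 116]

query (1,2) [L1,L2,L3] — begin 0,0,0
L1 α=4/5: [1012/5, 136/5, 728/5]
L2 α=1: [37, 177, 104]
L3 α=3/7: [547/7, 108, 902/7]
→ [78, 108, 129]

(1,0) stack=L1,L2,L3,L4,L5,L6; from [0,0,0]:
+L1 (α=3/4) → [15/4, 30, 615/4]
+L2 (α=0) → [15/4, 30, 615/4]
+L3 (α=2/3) → [237/4, 286/3, 709/4]
+L4 (α=3/4) → [333/16, 799/12, 3481/16]
+L5 (α=1/4) → [2231/64, 803/16, 11931/64]
+L6 (α=1/3) → [2231/96, 2539/24, 19963/96]
= [23, 106, 208]

at x=0,y=1 over L1,L2,L3,L4,L5,L6:
after L1 α=1/8: [185/8, 49/4, 115/4]
after L2 α=2/3: [339/8, 1169/12, 1739/12]
after L3 α=3/4: [3411/32, 9305/48, 10739/48]
after L4 α=1/3: [6179/48, 12593/72, 13139/72]
after L5 α=3/7: [15287/84, 12647/126, 13193/126]
after L6 α=3/4: [58883/336, 86735/504, 75941/504]
rounded: [175, 172, 151]

query (1,1) [L1,L2,L3,L4,L5,L6] — begin 0,0,0
L1 α=5/6: [545/3, 455/6, 340/3]
L2 α=1/2: [677/6, 1457/12, 350/3]
L3 α=1/4: [1013/8, 1609/16, 116]
L4 α=1/4: [4943/32, 8699/64, 120]
L5 α=1/6: [29771/192, 53927/384, 637/6]
L6 α=3/4: [161099/768, 214055/1536, 3571/24]
rounded: [210, 139, 149]

at x=1,y=1 over L1,L2,L3,L4,L5,L7:
+L1 (α=5/6) → [545/3, 455/6, 340/3]
+L2 (α=1/2) → [677/6, 1457/12, 350/3]
+L3 (α=1/4) → [1013/8, 1609/16, 116]
+L4 (α=1/4) → [4943/32, 8699/64, 120]
+L5 (α=1/6) → [29771/192, 53927/384, 637/6]
+L7 (α=1/5) → [6991/48, 15643/96, 1334/15]
→ [146, 163, 89]

(0,2) stack=L1,L2,L3,L4,L5,L7; from [0,0,0]:
+L1 (α=4/5) → [556/5, 728/5, 76/5]
+L2 (α=3/5) → [3197/25, 4396/25, 3212/25]
+L3 (α=2/3) → [4997/75, 1482/25, 9662/75]
+L4 (α=1/2) → [5536/75, 3266/25, 6256/75]
+L5 (α=1) → [58, 103, 118]
+L7 (α=3/8) → [539/8, 515/8, 815/8]
→ [67, 64, 102]

at x=0,y=1 over L1,L2,L3,L4,L5,L7:
L1 α=1/8: [185/8, 49/4, 115/4]
L2 α=2/3: [339/8, 1169/12, 1739/12]
L3 α=3/4: [3411/32, 9305/48, 10739/48]
L4 α=1/3: [6179/48, 12593/72, 13139/72]
L5 α=3/7: [15287/84, 12647/126, 13193/126]
L7 α=3/4: [27887/336, 15293/504, 44567/504]
rounded: [83, 30, 88]


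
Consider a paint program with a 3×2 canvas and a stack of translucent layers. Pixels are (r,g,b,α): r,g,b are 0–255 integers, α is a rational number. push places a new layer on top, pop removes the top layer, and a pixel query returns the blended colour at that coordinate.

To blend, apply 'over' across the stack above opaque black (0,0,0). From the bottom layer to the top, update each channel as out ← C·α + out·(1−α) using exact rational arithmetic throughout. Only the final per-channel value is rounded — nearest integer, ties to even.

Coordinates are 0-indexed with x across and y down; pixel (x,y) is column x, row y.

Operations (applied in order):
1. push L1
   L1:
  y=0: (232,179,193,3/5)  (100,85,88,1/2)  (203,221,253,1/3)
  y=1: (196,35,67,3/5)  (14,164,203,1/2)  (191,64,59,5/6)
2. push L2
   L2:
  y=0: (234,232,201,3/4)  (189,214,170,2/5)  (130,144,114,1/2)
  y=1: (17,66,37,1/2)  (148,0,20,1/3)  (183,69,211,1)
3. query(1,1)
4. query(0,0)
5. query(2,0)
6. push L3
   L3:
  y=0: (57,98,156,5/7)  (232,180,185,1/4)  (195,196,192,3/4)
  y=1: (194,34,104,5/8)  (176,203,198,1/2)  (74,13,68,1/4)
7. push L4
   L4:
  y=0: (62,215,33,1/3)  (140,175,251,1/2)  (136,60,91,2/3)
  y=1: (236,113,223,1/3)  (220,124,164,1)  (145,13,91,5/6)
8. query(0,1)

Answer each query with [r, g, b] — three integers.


query (1,1) [L1,L2] — begin 0,0,0
L1 α=1/2: [7, 82, 203/2]
L2 α=1/3: [54, 164/3, 223/3]
rounded: [54, 55, 74]

(0,0) stack=L1,L2; from [0,0,0]:
+L1 (α=3/5) → [696/5, 537/5, 579/5]
+L2 (α=3/4) → [2103/10, 4017/20, 1797/10]
→ [210, 201, 180]

query (2,0) [L1,L2] — begin 0,0,0
L1 α=1/3: [203/3, 221/3, 253/3]
L2 α=1/2: [593/6, 653/6, 595/6]
rounded: [99, 109, 99]

query (0,1) [L1,L2,L3,L4] — begin 0,0,0
+L1 (α=3/5) → [588/5, 21, 201/5]
+L2 (α=1/2) → [673/10, 87/2, 193/5]
+L3 (α=5/8) → [11719/80, 601/16, 3179/40]
+L4 (α=1/3) → [7053/40, 1505/24, 7639/60]
→ [176, 63, 127]


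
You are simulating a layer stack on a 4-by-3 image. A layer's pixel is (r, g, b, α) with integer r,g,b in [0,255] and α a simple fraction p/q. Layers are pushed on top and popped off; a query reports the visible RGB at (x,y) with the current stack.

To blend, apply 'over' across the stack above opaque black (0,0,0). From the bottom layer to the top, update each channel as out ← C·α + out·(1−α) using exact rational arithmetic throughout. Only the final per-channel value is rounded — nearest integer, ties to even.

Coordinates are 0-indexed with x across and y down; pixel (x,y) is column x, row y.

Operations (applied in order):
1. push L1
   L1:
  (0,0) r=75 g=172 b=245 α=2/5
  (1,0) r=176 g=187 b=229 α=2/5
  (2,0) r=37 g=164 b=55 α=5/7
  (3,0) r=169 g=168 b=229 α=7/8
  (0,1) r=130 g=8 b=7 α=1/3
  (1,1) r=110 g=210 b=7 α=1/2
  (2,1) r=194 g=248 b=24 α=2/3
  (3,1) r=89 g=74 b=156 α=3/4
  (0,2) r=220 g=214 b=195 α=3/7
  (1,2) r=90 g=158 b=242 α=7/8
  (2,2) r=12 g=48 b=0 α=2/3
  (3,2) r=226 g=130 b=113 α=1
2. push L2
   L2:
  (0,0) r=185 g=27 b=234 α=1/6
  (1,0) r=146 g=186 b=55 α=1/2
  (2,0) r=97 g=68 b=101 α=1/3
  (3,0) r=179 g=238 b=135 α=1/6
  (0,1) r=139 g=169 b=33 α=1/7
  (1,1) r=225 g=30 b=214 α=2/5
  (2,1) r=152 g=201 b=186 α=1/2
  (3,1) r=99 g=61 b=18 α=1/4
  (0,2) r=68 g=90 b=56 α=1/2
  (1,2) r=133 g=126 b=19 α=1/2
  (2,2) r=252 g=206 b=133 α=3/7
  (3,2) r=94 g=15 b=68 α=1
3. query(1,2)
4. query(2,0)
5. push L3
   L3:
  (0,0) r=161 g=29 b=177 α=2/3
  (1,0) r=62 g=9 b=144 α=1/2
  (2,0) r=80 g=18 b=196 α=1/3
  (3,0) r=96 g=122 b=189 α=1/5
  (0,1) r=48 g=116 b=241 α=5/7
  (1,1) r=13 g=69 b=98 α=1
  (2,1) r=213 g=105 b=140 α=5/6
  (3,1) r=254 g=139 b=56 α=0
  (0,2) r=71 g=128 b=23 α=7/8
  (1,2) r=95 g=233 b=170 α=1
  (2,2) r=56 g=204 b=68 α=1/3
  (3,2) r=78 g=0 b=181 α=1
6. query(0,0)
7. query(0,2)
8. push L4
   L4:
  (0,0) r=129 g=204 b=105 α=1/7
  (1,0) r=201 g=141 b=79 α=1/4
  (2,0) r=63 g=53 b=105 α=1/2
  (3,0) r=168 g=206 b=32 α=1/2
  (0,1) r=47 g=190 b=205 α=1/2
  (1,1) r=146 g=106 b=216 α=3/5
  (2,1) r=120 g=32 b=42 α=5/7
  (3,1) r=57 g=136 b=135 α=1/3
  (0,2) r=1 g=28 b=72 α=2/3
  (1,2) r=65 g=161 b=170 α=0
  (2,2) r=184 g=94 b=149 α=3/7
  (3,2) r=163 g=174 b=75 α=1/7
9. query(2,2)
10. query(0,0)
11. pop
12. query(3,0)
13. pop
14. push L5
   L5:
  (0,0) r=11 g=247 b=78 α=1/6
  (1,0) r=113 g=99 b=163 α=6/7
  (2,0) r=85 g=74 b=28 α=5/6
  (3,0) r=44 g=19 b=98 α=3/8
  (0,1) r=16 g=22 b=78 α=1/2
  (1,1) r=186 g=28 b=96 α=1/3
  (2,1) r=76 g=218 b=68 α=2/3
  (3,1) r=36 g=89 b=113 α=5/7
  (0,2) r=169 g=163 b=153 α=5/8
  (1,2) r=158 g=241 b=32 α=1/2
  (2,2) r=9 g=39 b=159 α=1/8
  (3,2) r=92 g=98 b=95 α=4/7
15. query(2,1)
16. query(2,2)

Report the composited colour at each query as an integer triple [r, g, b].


query (1,2) [L1,L2] — begin 0,0,0
+L1 (α=7/8) → [315/4, 553/4, 847/4]
+L2 (α=1/2) → [847/8, 1057/8, 923/8]
→ [106, 132, 115]

query (2,0) [L1,L2] — begin 0,0,0
L1 α=5/7: [185/7, 820/7, 275/7]
L2 α=1/3: [1049/21, 2116/21, 419/7]
→ [50, 101, 60]

at x=0,y=0 over L1,L2,L3:
after L1 α=2/5: [30, 344/5, 98]
after L2 α=1/6: [335/6, 371/6, 362/3]
after L3 α=2/3: [2267/18, 719/18, 1424/9]
= [126, 40, 158]

(0,2) stack=L1,L2,L3; from [0,0,0]:
L1 α=3/7: [660/7, 642/7, 585/7]
L2 α=1/2: [568/7, 636/7, 977/14]
L3 α=7/8: [4047/56, 1727/14, 3231/112]
→ [72, 123, 29]

(2,2) stack=L1,L2,L3,L4; from [0,0,0]:
after L1 α=2/3: [8, 32, 0]
after L2 α=3/7: [788/7, 746/7, 57]
after L3 α=1/3: [656/7, 2920/21, 182/3]
after L4 α=3/7: [6488/49, 17602/147, 2069/21]
= [132, 120, 99]

query (0,0) [L1,L2,L3,L4] — begin 0,0,0
after L1 α=2/5: [30, 344/5, 98]
after L2 α=1/6: [335/6, 371/6, 362/3]
after L3 α=2/3: [2267/18, 719/18, 1424/9]
after L4 α=1/7: [2654/21, 1331/21, 3163/21]
→ [126, 63, 151]

query (3,0) [L1,L2,L3] — begin 0,0,0
+L1 (α=7/8) → [1183/8, 147, 1603/8]
+L2 (α=1/6) → [2449/16, 973/6, 9095/48]
+L3 (α=1/5) → [2833/20, 2312/15, 11363/60]
rounded: [142, 154, 189]

query (2,1) [L1,L2,L5] — begin 0,0,0
after L1 α=2/3: [388/3, 496/3, 16]
after L2 α=1/2: [422/3, 1099/6, 101]
after L5 α=2/3: [878/9, 3715/18, 79]
rounded: [98, 206, 79]

query (2,2) [L1,L2,L5] — begin 0,0,0
+L1 (α=2/3) → [8, 32, 0]
+L2 (α=3/7) → [788/7, 746/7, 57]
+L5 (α=1/8) → [797/8, 785/8, 279/4]
= [100, 98, 70]


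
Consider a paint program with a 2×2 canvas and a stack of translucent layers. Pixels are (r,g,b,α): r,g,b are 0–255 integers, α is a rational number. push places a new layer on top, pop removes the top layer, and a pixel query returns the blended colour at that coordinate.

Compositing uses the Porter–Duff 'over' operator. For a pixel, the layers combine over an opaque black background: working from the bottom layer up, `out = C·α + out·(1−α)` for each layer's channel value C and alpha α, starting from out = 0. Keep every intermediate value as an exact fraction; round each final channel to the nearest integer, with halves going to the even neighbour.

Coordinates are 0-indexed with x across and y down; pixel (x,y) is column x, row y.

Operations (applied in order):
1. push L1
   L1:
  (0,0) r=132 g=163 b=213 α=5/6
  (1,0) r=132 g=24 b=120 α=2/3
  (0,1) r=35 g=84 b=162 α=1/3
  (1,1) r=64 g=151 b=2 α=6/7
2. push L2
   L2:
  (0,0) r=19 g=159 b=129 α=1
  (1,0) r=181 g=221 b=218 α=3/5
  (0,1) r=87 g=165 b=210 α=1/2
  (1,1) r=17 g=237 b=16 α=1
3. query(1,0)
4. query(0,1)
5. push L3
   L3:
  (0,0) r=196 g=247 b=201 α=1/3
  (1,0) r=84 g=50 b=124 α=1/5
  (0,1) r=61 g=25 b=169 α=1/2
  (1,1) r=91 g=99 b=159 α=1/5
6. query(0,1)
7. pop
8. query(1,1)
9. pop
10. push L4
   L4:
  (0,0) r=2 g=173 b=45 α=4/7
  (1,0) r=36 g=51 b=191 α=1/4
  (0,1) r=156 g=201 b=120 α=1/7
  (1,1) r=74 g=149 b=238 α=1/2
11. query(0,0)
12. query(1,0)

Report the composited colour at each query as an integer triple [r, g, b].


at x=1,y=0 over L1,L2:
after L1 α=2/3: [88, 16, 80]
after L2 α=3/5: [719/5, 139, 814/5]
→ [144, 139, 163]

at x=0,y=1 over L1,L2:
+L1 (α=1/3) → [35/3, 28, 54]
+L2 (α=1/2) → [148/3, 193/2, 132]
rounded: [49, 96, 132]

(0,1) stack=L1,L2,L3; from [0,0,0]:
L1 α=1/3: [35/3, 28, 54]
L2 α=1/2: [148/3, 193/2, 132]
L3 α=1/2: [331/6, 243/4, 301/2]
→ [55, 61, 150]

(1,1) stack=L1,L2; from [0,0,0]:
+L1 (α=6/7) → [384/7, 906/7, 12/7]
+L2 (α=1) → [17, 237, 16]
rounded: [17, 237, 16]

at x=0,y=0 over L1,L4:
L1 α=5/6: [110, 815/6, 355/2]
L4 α=4/7: [338/7, 2199/14, 1425/14]
= [48, 157, 102]

query (1,0) [L1,L4] — begin 0,0,0
+L1 (α=2/3) → [88, 16, 80]
+L4 (α=1/4) → [75, 99/4, 431/4]
rounded: [75, 25, 108]


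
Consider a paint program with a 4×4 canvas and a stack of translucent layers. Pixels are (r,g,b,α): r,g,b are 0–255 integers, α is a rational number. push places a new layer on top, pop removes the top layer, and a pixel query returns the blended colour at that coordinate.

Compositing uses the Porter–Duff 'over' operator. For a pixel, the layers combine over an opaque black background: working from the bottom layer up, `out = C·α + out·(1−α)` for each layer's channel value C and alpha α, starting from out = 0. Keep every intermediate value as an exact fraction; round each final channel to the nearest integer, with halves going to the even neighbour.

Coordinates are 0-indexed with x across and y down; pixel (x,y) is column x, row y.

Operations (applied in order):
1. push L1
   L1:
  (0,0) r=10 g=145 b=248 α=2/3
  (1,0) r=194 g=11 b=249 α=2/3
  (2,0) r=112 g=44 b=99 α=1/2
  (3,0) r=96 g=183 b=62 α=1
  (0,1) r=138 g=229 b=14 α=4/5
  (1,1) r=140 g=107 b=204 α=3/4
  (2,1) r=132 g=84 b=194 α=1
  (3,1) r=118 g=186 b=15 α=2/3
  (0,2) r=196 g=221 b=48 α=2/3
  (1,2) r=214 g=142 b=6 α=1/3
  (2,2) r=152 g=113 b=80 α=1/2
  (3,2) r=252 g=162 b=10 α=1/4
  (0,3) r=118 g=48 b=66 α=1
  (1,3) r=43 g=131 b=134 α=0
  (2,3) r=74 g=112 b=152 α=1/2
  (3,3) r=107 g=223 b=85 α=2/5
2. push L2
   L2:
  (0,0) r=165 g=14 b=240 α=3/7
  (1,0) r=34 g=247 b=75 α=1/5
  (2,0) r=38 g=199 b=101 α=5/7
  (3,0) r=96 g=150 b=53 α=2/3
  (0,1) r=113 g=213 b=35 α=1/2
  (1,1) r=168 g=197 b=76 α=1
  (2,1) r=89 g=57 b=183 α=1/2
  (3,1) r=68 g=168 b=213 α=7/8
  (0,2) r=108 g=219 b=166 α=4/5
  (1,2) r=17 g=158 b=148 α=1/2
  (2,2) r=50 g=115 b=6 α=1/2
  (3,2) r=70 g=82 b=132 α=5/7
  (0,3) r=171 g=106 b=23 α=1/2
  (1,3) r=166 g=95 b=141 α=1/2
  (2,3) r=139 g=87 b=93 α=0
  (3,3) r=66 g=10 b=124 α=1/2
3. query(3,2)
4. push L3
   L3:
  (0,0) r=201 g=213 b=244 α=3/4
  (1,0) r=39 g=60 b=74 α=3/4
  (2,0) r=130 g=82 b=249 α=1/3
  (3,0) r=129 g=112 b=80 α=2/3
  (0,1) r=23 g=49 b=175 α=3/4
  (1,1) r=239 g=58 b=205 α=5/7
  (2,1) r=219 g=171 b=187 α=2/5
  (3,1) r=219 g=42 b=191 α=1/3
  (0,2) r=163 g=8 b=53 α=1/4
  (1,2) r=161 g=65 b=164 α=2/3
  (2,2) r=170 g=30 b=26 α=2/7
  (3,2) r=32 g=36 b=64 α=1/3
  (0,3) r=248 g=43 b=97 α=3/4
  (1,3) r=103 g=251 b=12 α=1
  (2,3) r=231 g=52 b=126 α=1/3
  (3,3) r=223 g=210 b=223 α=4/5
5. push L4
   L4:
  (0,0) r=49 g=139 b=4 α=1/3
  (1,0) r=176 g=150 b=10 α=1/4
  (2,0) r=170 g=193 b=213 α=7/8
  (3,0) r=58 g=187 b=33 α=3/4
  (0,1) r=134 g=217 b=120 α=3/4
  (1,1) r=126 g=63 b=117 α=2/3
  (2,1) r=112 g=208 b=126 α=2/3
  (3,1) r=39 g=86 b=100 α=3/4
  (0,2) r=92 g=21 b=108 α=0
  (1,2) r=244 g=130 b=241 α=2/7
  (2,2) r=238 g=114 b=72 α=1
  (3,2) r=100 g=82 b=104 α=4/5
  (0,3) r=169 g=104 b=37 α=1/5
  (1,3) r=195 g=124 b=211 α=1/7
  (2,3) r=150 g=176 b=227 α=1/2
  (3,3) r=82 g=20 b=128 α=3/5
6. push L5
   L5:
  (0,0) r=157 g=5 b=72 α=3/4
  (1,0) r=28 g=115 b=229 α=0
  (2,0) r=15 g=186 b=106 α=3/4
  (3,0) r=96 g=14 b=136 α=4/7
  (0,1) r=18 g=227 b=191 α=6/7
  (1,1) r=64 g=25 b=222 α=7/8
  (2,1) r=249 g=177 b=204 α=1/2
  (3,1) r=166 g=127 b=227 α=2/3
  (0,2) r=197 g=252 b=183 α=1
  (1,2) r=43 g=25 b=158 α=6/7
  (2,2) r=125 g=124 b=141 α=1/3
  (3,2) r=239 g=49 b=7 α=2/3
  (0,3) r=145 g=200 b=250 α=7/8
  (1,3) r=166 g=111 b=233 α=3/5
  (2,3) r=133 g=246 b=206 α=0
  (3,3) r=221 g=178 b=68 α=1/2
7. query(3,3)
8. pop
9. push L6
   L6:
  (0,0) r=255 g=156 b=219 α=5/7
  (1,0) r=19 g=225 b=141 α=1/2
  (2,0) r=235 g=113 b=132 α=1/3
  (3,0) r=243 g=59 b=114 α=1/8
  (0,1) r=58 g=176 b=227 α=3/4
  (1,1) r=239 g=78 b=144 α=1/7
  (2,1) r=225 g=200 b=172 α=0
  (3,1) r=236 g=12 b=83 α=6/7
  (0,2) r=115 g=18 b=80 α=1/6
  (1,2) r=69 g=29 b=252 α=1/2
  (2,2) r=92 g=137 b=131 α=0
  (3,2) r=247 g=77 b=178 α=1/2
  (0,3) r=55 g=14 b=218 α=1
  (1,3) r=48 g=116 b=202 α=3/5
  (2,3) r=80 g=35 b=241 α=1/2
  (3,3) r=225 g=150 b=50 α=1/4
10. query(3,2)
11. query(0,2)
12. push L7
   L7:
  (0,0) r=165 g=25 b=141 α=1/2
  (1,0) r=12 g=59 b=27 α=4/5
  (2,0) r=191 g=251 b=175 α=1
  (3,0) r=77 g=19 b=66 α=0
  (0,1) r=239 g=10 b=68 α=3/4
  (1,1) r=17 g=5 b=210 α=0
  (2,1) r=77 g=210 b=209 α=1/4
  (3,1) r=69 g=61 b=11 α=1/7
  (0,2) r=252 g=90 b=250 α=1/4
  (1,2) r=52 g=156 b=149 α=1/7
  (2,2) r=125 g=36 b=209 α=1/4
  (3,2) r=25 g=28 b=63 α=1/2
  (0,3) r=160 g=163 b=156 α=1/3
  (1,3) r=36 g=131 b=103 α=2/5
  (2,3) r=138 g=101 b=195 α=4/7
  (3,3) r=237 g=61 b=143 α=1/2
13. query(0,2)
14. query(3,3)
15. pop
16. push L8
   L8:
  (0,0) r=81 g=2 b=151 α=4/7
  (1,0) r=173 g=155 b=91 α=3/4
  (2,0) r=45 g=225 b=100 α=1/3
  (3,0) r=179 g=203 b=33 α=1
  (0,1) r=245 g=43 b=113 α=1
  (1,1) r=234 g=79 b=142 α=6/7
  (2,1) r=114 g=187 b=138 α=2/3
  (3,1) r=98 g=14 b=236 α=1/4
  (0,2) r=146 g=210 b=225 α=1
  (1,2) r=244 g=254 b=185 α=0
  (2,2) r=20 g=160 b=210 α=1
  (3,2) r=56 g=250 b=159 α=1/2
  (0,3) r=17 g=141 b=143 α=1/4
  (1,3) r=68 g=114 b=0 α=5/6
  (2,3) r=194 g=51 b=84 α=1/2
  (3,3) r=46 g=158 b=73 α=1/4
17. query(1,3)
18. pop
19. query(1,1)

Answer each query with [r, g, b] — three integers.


at x=3,y=2 over L1,L2:
after L1 α=1/4: [63, 81/2, 5/2]
after L2 α=5/7: [68, 491/7, 95]
→ [68, 70, 95]

at x=3,y=3 over L1,L2,L3,L4,L5:
L1 α=2/5: [214/5, 446/5, 34]
L2 α=1/2: [272/5, 248/5, 79]
L3 α=4/5: [4732/25, 4448/25, 971/5]
L4 α=3/5: [15614/125, 10396/125, 3862/25]
L5 α=1/2: [43239/250, 16323/125, 2781/25]
→ [173, 131, 111]

(3,2) stack=L1,L2,L3,L4,L6; from [0,0,0]:
after L1 α=1/4: [63, 81/2, 5/2]
after L2 α=5/7: [68, 491/7, 95]
after L3 α=1/3: [56, 1234/21, 254/3]
after L4 α=4/5: [456/5, 8122/105, 1502/15]
after L6 α=1/2: [1691/10, 16207/210, 2086/15]
= [169, 77, 139]

query (0,2) [L1,L2,L3,L4,L6] — begin 0,0,0
L1 α=2/3: [392/3, 442/3, 32]
L2 α=4/5: [1688/15, 614/3, 696/5]
L3 α=1/4: [2503/20, 311/2, 2353/20]
L4 α=0: [2503/20, 311/2, 2353/20]
L6 α=1/6: [2963/24, 1591/12, 891/8]
rounded: [123, 133, 111]

query (0,2) [L1,L2,L3,L4,L6,L7] — begin 0,0,0
+L1 (α=2/3) → [392/3, 442/3, 32]
+L2 (α=4/5) → [1688/15, 614/3, 696/5]
+L3 (α=1/4) → [2503/20, 311/2, 2353/20]
+L4 (α=0) → [2503/20, 311/2, 2353/20]
+L6 (α=1/6) → [2963/24, 1591/12, 891/8]
+L7 (α=1/4) → [4979/32, 1951/16, 4673/32]
= [156, 122, 146]

query (3,3) [L1,L2,L3,L4,L6,L7] — begin 0,0,0
+L1 (α=2/5) → [214/5, 446/5, 34]
+L2 (α=1/2) → [272/5, 248/5, 79]
+L3 (α=4/5) → [4732/25, 4448/25, 971/5]
+L4 (α=3/5) → [15614/125, 10396/125, 3862/25]
+L6 (α=1/4) → [74967/500, 24969/250, 3209/25]
+L7 (α=1/2) → [193467/1000, 40219/500, 3392/25]
→ [193, 80, 136]

at x=1,y=3 over L1,L2,L3,L4,L6,L8:
after L1 α=0: [0, 0, 0]
after L2 α=1/2: [83, 95/2, 141/2]
after L3 α=1: [103, 251, 12]
after L4 α=1/7: [813/7, 1630/7, 283/7]
after L6 α=3/5: [2634/35, 5696/35, 4808/35]
after L8 α=5/6: [7267/105, 12823/105, 2404/105]
= [69, 122, 23]

at x=1,y=1 over L1,L2,L3,L4,L6:
+L1 (α=3/4) → [105, 321/4, 153]
+L2 (α=1) → [168, 197, 76]
+L3 (α=5/7) → [1531/7, 684/7, 1177/7]
+L4 (α=2/3) → [3295/21, 522/7, 2815/21]
+L6 (α=1/7) → [8263/49, 3678/49, 6638/49]
rounded: [169, 75, 135]


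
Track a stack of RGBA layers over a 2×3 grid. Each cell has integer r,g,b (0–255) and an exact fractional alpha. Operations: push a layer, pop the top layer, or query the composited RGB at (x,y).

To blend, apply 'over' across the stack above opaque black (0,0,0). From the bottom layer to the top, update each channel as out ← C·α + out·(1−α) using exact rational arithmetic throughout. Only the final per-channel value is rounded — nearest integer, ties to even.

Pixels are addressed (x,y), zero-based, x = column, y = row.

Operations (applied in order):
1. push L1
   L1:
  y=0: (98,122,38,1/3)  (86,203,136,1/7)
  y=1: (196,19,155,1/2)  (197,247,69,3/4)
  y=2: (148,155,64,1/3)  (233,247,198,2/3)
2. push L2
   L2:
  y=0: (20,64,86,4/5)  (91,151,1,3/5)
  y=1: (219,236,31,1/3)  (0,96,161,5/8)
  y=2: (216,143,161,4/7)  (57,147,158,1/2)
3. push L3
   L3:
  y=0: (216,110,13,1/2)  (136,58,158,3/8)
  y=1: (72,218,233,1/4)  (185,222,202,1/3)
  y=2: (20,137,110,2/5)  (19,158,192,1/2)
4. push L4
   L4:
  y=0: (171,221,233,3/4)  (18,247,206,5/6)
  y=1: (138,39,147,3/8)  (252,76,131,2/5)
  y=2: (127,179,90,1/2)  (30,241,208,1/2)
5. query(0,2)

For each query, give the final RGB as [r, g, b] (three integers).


query (0,2) [L1,L2,L3,L4] — begin 0,0,0
+L1 (α=1/3) → [148/3, 155/3, 64/3]
+L2 (α=4/7) → [1012/7, 727/7, 708/7]
+L3 (α=2/5) → [3316/35, 4099/35, 3664/35]
+L4 (α=1/2) → [7761/70, 5182/35, 3407/35]
rounded: [111, 148, 97]


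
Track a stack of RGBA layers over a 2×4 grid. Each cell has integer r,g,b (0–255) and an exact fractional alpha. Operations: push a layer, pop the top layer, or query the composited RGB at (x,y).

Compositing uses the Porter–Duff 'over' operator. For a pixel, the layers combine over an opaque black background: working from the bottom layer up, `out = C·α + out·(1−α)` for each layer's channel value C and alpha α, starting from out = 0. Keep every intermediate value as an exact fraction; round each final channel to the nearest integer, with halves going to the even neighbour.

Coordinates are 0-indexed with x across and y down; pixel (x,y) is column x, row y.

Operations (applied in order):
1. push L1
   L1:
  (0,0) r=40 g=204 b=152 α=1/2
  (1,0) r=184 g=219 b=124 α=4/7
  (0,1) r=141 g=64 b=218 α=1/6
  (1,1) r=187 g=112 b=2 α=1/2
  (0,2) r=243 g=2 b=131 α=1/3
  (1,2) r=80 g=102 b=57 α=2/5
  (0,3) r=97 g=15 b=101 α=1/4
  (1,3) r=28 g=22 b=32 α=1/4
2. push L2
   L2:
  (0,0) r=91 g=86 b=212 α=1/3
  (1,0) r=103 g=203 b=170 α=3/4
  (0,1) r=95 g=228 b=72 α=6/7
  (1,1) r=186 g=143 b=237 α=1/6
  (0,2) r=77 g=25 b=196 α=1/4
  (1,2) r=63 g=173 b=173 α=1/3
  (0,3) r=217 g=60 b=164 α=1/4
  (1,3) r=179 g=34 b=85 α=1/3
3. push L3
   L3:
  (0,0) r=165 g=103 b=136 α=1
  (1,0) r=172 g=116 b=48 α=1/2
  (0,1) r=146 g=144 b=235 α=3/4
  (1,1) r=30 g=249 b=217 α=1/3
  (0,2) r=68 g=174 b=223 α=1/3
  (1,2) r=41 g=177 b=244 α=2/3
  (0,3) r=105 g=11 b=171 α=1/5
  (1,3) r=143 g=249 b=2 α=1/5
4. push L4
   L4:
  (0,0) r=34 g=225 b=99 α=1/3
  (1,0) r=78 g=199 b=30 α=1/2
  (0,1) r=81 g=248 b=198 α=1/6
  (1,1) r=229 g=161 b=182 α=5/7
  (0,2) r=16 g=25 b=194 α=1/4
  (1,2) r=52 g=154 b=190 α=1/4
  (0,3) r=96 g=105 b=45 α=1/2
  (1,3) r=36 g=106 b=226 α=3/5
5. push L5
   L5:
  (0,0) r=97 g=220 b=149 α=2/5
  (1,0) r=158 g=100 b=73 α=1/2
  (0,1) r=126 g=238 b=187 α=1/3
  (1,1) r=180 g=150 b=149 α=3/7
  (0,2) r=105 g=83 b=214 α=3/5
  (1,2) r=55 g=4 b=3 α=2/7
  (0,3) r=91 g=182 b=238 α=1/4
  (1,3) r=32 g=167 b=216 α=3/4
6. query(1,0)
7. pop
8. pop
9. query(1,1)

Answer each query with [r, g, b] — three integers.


at x=1,y=0 over L1,L2,L3,L4,L5:
+L1 (α=4/7) → [736/7, 876/7, 496/7]
+L2 (α=3/4) → [2899/28, 5139/28, 2033/14]
+L3 (α=1/2) → [7715/56, 8387/56, 2705/28]
+L4 (α=1/2) → [12083/112, 19531/112, 3545/56]
+L5 (α=1/2) → [29779/224, 30731/224, 7633/112]
= [133, 137, 68]

(1,1) stack=L1,L2,L3; from [0,0,0]:
+L1 (α=1/2) → [187/2, 56, 1]
+L2 (α=1/6) → [1307/12, 141/2, 121/3]
+L3 (α=1/3) → [1487/18, 130, 893/9]
rounded: [83, 130, 99]


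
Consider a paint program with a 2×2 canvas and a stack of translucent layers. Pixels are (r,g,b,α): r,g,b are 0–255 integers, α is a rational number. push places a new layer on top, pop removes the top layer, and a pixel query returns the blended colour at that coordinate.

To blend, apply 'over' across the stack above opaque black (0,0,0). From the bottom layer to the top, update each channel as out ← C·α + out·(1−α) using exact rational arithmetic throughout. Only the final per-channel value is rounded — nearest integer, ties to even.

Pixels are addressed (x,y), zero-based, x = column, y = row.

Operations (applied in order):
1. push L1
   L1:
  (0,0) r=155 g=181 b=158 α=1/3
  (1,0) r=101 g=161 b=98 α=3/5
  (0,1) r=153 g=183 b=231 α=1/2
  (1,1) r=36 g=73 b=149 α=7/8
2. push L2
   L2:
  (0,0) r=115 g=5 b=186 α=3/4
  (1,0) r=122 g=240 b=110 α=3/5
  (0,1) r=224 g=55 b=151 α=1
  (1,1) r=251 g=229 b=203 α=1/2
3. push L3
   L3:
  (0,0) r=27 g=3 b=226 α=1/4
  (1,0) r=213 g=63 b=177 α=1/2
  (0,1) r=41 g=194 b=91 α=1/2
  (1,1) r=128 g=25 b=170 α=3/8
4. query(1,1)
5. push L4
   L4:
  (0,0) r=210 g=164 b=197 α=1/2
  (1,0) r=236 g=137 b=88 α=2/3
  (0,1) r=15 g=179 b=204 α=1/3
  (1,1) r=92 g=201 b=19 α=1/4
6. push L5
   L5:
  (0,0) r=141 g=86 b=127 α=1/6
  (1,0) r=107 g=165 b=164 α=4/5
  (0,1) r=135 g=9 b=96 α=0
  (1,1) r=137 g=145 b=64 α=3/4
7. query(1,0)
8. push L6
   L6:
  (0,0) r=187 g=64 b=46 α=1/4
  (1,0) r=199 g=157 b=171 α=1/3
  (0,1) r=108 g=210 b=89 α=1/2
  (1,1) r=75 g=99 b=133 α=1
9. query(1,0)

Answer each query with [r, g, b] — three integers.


(1,1) stack=L1,L2,L3; from [0,0,0]:
L1 α=7/8: [63/2, 511/8, 1043/8]
L2 α=1/2: [565/4, 2343/16, 2667/16]
L3 α=3/8: [4361/32, 12915/128, 21495/128]
→ [136, 101, 168]

query (1,0) [L1,L2,L3,L4,L5] — begin 0,0,0
after L1 α=3/5: [303/5, 483/5, 294/5]
after L2 α=3/5: [2436/25, 4566/25, 2238/25]
after L3 α=1/2: [7761/50, 6141/50, 6663/50]
after L4 α=2/3: [31361/150, 19841/150, 15463/150]
after L5 α=4/5: [95561/750, 118841/750, 113863/750]
rounded: [127, 158, 152]

at x=1,y=0 over L1,L2,L3,L4,L5,L6:
+L1 (α=3/5) → [303/5, 483/5, 294/5]
+L2 (α=3/5) → [2436/25, 4566/25, 2238/25]
+L3 (α=1/2) → [7761/50, 6141/50, 6663/50]
+L4 (α=2/3) → [31361/150, 19841/150, 15463/150]
+L5 (α=4/5) → [95561/750, 118841/750, 113863/750]
+L6 (α=1/3) → [170186/1125, 177716/1125, 177988/1125]
rounded: [151, 158, 158]


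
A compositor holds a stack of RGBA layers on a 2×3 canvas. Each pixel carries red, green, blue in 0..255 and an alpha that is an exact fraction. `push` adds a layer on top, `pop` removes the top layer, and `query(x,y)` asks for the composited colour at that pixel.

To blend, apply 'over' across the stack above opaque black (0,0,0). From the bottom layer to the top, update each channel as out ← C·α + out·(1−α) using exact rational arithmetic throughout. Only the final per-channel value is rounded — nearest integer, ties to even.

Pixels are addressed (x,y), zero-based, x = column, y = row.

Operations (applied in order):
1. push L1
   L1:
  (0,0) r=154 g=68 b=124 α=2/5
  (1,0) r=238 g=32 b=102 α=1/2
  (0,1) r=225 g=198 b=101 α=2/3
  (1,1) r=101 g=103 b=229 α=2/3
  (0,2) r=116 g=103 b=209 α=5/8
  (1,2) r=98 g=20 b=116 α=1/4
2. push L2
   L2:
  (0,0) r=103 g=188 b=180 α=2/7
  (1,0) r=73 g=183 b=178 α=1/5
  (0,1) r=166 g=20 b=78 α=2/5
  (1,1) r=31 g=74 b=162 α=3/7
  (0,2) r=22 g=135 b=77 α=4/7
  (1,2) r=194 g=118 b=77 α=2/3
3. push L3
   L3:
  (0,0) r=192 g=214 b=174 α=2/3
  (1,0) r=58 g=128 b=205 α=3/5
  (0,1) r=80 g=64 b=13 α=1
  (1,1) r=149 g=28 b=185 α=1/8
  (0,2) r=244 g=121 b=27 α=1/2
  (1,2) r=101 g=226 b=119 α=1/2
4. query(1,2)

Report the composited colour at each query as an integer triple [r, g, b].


at x=1,y=2 over L1,L2,L3:
+L1 (α=1/4) → [49/2, 5, 29]
+L2 (α=2/3) → [275/2, 241/3, 61]
+L3 (α=1/2) → [477/4, 919/6, 90]
= [119, 153, 90]


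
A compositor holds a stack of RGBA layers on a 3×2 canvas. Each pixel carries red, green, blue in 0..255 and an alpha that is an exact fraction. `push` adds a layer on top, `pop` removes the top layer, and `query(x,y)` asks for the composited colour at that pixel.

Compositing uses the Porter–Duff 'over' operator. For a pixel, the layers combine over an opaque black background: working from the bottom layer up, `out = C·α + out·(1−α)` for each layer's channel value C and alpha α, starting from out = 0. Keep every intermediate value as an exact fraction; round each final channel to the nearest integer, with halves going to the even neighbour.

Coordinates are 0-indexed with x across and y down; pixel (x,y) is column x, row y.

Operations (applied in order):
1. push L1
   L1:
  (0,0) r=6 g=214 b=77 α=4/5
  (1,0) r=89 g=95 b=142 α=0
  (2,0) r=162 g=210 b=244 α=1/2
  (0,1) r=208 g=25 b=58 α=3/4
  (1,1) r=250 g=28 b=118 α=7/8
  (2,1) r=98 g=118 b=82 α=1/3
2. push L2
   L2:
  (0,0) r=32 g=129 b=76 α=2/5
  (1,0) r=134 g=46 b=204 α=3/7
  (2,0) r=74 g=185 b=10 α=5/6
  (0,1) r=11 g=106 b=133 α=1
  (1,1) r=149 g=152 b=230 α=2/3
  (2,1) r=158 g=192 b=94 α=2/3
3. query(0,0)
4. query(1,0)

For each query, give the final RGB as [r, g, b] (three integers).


(0,0) stack=L1,L2; from [0,0,0]:
+L1 (α=4/5) → [24/5, 856/5, 308/5]
+L2 (α=2/5) → [392/25, 3858/25, 1684/25]
→ [16, 154, 67]

(1,0) stack=L1,L2; from [0,0,0]:
after L1 α=0: [0, 0, 0]
after L2 α=3/7: [402/7, 138/7, 612/7]
= [57, 20, 87]


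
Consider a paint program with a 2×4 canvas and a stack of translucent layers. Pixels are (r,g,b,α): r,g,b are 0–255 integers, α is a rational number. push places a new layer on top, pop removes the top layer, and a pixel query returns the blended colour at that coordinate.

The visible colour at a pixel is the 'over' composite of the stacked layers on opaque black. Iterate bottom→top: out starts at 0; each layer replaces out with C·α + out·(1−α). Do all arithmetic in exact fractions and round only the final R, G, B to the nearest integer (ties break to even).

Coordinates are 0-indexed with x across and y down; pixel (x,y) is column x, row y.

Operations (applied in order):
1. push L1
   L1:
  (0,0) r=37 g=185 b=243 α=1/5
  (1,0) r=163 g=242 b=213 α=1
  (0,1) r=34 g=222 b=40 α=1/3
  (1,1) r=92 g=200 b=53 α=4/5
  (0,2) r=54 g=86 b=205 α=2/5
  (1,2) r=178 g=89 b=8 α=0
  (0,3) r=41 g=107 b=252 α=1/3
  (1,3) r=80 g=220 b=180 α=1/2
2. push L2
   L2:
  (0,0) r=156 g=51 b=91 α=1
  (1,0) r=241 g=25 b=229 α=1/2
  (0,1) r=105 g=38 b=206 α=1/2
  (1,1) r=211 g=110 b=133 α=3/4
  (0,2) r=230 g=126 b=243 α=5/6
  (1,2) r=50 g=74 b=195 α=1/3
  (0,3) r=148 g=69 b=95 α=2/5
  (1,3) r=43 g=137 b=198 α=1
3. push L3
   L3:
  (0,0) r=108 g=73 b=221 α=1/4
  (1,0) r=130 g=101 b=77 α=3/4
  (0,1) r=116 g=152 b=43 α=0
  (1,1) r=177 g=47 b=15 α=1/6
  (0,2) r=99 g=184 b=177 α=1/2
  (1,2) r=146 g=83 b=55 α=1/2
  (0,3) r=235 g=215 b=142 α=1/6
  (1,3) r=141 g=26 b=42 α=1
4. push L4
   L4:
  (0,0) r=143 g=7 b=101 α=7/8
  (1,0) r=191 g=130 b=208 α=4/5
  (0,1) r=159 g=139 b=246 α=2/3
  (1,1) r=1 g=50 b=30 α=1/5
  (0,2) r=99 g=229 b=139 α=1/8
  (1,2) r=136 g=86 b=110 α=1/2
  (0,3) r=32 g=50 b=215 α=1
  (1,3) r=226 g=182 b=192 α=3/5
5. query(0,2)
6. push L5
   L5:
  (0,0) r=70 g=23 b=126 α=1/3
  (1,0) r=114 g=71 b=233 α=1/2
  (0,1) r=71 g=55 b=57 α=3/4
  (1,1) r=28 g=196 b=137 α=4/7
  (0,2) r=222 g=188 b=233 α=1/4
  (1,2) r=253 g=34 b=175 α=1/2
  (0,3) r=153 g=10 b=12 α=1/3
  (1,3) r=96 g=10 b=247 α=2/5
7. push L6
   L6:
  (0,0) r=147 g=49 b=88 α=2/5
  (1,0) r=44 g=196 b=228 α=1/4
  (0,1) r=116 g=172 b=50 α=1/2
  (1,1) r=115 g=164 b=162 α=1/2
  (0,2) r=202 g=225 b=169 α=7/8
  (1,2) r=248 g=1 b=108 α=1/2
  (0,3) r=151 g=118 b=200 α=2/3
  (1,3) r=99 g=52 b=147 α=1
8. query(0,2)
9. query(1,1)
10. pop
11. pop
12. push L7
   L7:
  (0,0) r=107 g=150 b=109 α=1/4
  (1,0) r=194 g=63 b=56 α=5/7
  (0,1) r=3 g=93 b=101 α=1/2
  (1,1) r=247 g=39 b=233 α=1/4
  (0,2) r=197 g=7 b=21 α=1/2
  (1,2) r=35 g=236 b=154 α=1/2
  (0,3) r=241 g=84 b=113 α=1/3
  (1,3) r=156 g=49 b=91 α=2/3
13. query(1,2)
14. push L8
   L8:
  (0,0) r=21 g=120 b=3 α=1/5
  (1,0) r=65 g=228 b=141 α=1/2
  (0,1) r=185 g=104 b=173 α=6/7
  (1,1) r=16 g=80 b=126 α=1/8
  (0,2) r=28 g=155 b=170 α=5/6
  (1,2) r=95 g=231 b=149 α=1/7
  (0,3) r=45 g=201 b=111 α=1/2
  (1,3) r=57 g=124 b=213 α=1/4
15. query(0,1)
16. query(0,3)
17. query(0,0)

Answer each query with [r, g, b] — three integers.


query (0,2) [L1,L2,L3,L4] — begin 0,0,0
+L1 (α=2/5) → [108/5, 172/5, 82]
+L2 (α=5/6) → [2929/15, 1661/15, 1297/6]
+L3 (α=1/2) → [2207/15, 4421/30, 2359/12]
+L4 (α=1/8) → [8467/60, 37817/240, 18181/96]
→ [141, 158, 189]

at x=0,y=2 over L1,L2,L3,L4,L5,L6:
after L1 α=2/5: [108/5, 172/5, 82]
after L2 α=5/6: [2929/15, 1661/15, 1297/6]
after L3 α=1/2: [2207/15, 4421/30, 2359/12]
after L4 α=1/8: [8467/60, 37817/240, 18181/96]
after L5 α=1/4: [12907/80, 52857/320, 25637/128]
after L6 α=7/8: [126027/640, 556857/2560, 177061/1024]
= [197, 218, 173]

(1,1) stack=L1,L2,L3,L4,L5,L6; from [0,0,0]:
L1 α=4/5: [368/5, 160, 212/5]
L2 α=3/4: [3533/20, 245/2, 2207/20]
L3 α=1/6: [4241/24, 1319/12, 2267/24]
L4 α=1/5: [4247/30, 1469/15, 2447/30]
L5 α=4/7: [5367/70, 5389/35, 7927/70]
L6 α=1/2: [13417/140, 11129/70, 19267/140]
rounded: [96, 159, 138]

(1,2) stack=L1,L2,L3,L4,L7; from [0,0,0]:
L1 α=0: [0, 0, 0]
L2 α=1/3: [50/3, 74/3, 65]
L3 α=1/2: [244/3, 323/6, 60]
L4 α=1/2: [326/3, 839/12, 85]
L7 α=1/2: [431/6, 3671/24, 239/2]
= [72, 153, 120]

query (0,1) [L1,L2,L3,L4,L7,L8] — begin 0,0,0
L1 α=1/3: [34/3, 74, 40/3]
L2 α=1/2: [349/6, 56, 329/3]
L3 α=0: [349/6, 56, 329/3]
L4 α=2/3: [2257/18, 334/3, 1805/9]
L7 α=1/2: [2311/36, 613/6, 1357/9]
L8 α=6/7: [42271/252, 4357/42, 10699/63]
→ [168, 104, 170]

(0,3) stack=L1,L2,L3,L4,L7,L8; from [0,0,0]:
after L1 α=1/3: [41/3, 107/3, 84]
after L2 α=2/5: [337/5, 49, 442/5]
after L3 α=1/6: [286/3, 230/3, 292/3]
after L4 α=1: [32, 50, 215]
after L7 α=1/3: [305/3, 184/3, 181]
after L8 α=1/2: [220/3, 787/6, 146]
→ [73, 131, 146]

(0,0) stack=L1,L2,L3,L4,L7,L8; from [0,0,0]:
L1 α=1/5: [37/5, 37, 243/5]
L2 α=1: [156, 51, 91]
L3 α=1/4: [144, 113/2, 247/2]
L4 α=7/8: [1145/8, 211/16, 1661/16]
L7 α=1/4: [4291/32, 3033/64, 6727/64]
L8 α=1/5: [4459/40, 4953/80, 1355/16]
= [111, 62, 85]


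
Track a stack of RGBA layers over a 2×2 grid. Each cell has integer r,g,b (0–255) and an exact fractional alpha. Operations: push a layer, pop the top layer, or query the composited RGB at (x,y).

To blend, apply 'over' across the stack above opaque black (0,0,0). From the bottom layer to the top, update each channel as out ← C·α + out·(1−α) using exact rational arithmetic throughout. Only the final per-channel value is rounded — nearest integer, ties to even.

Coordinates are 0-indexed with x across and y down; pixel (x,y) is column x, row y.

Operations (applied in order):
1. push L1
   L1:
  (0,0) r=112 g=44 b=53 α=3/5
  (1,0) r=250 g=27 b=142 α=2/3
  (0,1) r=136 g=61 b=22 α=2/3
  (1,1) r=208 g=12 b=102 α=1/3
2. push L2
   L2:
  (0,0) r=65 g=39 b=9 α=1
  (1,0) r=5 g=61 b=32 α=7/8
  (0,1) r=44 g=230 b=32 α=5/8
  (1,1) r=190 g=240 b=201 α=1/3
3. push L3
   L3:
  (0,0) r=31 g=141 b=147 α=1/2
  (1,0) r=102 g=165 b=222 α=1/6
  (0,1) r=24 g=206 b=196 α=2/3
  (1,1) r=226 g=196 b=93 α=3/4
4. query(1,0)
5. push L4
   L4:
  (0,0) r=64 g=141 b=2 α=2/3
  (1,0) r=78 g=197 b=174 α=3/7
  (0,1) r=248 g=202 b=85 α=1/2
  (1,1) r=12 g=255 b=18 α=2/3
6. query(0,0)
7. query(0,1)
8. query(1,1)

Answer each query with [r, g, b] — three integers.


(1,0) stack=L1,L2,L3; from [0,0,0]:
after L1 α=2/3: [500/3, 18, 284/3]
after L2 α=7/8: [605/24, 445/8, 239/6]
after L3 α=1/6: [5473/144, 3545/48, 2527/36]
rounded: [38, 74, 70]

query (0,0) [L1,L2,L3,L4] — begin 0,0,0
after L1 α=3/5: [336/5, 132/5, 159/5]
after L2 α=1: [65, 39, 9]
after L3 α=1/2: [48, 90, 78]
after L4 α=2/3: [176/3, 124, 82/3]
→ [59, 124, 27]

(0,1) stack=L1,L2,L3,L4; from [0,0,0]:
L1 α=2/3: [272/3, 122/3, 44/3]
L2 α=5/8: [123/2, 159, 51/2]
L3 α=2/3: [73/2, 571/3, 835/6]
L4 α=1/2: [569/4, 1177/6, 1345/12]
= [142, 196, 112]

at x=1,y=1 over L1,L2,L3,L4:
+L1 (α=1/3) → [208/3, 4, 34]
+L2 (α=1/3) → [986/9, 248/3, 269/3]
+L3 (α=3/4) → [1772/9, 503/3, 553/6]
+L4 (α=2/3) → [1988/27, 2033/9, 769/18]
= [74, 226, 43]


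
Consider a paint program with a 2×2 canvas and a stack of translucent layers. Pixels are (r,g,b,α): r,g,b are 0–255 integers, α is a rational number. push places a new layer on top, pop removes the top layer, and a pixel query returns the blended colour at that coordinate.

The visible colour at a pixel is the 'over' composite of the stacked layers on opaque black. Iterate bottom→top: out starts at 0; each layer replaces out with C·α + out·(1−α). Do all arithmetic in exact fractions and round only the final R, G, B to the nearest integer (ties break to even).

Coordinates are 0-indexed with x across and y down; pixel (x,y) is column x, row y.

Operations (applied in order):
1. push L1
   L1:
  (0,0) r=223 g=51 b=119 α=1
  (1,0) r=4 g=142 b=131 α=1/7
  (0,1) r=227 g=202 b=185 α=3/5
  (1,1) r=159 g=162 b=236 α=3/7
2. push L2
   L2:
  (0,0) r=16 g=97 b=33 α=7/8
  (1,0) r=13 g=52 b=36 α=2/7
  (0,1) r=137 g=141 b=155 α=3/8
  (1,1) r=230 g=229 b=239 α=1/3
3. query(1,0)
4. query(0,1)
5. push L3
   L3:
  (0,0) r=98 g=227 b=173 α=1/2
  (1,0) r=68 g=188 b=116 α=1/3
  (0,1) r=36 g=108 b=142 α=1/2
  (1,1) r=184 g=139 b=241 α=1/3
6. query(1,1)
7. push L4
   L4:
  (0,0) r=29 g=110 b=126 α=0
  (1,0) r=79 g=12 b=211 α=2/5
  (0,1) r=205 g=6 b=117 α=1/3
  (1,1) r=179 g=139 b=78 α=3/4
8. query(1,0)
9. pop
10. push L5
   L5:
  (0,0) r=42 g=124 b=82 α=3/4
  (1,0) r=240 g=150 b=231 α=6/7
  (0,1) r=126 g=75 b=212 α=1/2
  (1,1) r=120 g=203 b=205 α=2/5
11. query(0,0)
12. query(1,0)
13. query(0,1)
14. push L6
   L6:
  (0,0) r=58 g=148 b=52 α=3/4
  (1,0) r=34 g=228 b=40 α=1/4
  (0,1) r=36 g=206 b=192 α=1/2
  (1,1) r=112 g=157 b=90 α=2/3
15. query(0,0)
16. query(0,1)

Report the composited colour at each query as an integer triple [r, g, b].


at x=1,y=0 over L1,L2:
L1 α=1/7: [4/7, 142/7, 131/7]
L2 α=2/7: [202/49, 1438/49, 1159/49]
rounded: [4, 29, 24]

query (0,1) [L1,L2] — begin 0,0,0
after L1 α=3/5: [681/5, 606/5, 111]
after L2 α=3/8: [273/2, 1029/8, 255/2]
rounded: [136, 129, 128]

query (1,1) [L1,L2,L3] — begin 0,0,0
+L1 (α=3/7) → [477/7, 486/7, 708/7]
+L2 (α=1/3) → [2564/21, 2575/21, 3089/21]
+L3 (α=1/3) → [8992/63, 8069/63, 11239/63]
= [143, 128, 178]

(1,0) stack=L1,L2,L3,L4; from [0,0,0]:
after L1 α=1/7: [4/7, 142/7, 131/7]
after L2 α=2/7: [202/49, 1438/49, 1159/49]
after L3 α=1/3: [3736/147, 12088/147, 8002/147]
after L4 α=2/5: [11478/245, 13264/245, 5736/49]
rounded: [47, 54, 117]

at x=0,y=0 over L1,L2,L3,L5:
after L1 α=1: [223, 51, 119]
after L2 α=7/8: [335/8, 365/4, 175/4]
after L3 α=1/2: [1119/16, 1273/8, 867/8]
after L5 α=3/4: [3135/64, 4249/32, 2835/32]
rounded: [49, 133, 89]

at x=1,y=0 over L1,L2,L3,L5:
L1 α=1/7: [4/7, 142/7, 131/7]
L2 α=2/7: [202/49, 1438/49, 1159/49]
L3 α=1/3: [3736/147, 12088/147, 8002/147]
L5 α=6/7: [215416/1029, 144388/1029, 211744/1029]
= [209, 140, 206]

at x=0,y=1 over L1,L2,L3,L5:
+L1 (α=3/5) → [681/5, 606/5, 111]
+L2 (α=3/8) → [273/2, 1029/8, 255/2]
+L3 (α=1/2) → [345/4, 1893/16, 539/4]
+L5 (α=1/2) → [849/8, 3093/32, 1387/8]
→ [106, 97, 173]

query (0,0) [L1,L2,L3,L5,L6] — begin 0,0,0
after L1 α=1: [223, 51, 119]
after L2 α=7/8: [335/8, 365/4, 175/4]
after L3 α=1/2: [1119/16, 1273/8, 867/8]
after L5 α=3/4: [3135/64, 4249/32, 2835/32]
after L6 α=3/4: [14271/256, 18457/128, 7827/128]
→ [56, 144, 61]

query (0,1) [L1,L2,L3,L5,L6] — begin 0,0,0
after L1 α=3/5: [681/5, 606/5, 111]
after L2 α=3/8: [273/2, 1029/8, 255/2]
after L3 α=1/2: [345/4, 1893/16, 539/4]
after L5 α=1/2: [849/8, 3093/32, 1387/8]
after L6 α=1/2: [1137/16, 9685/64, 2923/16]
→ [71, 151, 183]


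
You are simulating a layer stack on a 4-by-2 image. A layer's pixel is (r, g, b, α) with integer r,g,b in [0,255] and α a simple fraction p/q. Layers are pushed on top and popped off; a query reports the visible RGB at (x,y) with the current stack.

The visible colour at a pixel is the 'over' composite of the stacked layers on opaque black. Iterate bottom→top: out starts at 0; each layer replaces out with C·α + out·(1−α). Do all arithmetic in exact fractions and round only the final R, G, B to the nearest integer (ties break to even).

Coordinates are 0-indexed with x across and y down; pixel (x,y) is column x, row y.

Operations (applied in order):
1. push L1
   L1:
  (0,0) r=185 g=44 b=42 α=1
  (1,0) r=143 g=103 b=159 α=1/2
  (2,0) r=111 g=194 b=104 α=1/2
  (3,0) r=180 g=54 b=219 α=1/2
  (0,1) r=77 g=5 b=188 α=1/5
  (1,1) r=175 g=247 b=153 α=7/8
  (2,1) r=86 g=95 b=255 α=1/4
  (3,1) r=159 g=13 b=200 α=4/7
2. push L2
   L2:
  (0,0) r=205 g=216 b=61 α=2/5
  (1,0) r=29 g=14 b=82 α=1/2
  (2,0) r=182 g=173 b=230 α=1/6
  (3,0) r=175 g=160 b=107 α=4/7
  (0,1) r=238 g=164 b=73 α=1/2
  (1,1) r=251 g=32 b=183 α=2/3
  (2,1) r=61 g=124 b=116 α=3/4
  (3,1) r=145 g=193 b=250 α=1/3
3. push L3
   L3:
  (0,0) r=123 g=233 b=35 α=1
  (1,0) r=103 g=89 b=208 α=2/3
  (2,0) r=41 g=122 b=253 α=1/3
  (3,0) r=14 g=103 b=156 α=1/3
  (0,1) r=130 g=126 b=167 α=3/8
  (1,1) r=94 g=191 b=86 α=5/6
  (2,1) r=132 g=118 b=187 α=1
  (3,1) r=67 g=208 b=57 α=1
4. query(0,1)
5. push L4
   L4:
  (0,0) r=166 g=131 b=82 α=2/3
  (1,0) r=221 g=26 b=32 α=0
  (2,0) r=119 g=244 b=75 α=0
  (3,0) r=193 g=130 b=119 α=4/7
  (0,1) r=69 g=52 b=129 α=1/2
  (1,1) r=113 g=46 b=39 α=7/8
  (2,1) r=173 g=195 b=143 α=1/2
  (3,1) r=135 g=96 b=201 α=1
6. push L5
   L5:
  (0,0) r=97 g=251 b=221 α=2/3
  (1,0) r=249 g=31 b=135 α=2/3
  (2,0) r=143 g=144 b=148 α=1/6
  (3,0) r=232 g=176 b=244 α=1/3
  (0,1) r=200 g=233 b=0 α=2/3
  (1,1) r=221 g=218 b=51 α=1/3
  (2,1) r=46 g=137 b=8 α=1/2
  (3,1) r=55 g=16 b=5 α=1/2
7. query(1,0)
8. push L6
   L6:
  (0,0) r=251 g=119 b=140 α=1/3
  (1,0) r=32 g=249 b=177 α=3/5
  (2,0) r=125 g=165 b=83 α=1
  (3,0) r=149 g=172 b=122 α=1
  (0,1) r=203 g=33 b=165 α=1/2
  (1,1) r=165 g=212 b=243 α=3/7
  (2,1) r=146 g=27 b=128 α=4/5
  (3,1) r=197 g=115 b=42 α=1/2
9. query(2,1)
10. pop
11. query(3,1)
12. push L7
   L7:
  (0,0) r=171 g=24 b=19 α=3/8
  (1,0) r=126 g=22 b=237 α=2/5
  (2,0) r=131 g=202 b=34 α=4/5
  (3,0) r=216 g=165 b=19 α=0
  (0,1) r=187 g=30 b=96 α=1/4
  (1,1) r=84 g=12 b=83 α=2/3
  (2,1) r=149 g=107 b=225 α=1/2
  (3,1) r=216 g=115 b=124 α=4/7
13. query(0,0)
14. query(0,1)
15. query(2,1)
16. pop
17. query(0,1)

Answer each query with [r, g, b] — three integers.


query (0,1) [L1,L2,L3] — begin 0,0,0
L1 α=1/5: [77/5, 1, 188/5]
L2 α=1/2: [1267/10, 165/2, 553/10]
L3 α=3/8: [2047/16, 1581/16, 1555/16]
rounded: [128, 99, 97]

query (1,0) [L1,L2,L3,L4,L5] — begin 0,0,0
after L1 α=1/2: [143/2, 103/2, 159/2]
after L2 α=1/2: [201/4, 131/4, 323/4]
after L3 α=2/3: [1025/12, 281/4, 1987/12]
after L4 α=0: [1025/12, 281/4, 1987/12]
after L5 α=2/3: [7001/36, 529/12, 5227/36]
→ [194, 44, 145]

(2,1) stack=L1,L2,L3,L4,L5,L6; from [0,0,0]:
+L1 (α=1/4) → [43/2, 95/4, 255/4]
+L2 (α=3/4) → [409/8, 1583/16, 1647/16]
+L3 (α=1) → [132, 118, 187]
+L4 (α=1/2) → [305/2, 313/2, 165]
+L5 (α=1/2) → [397/4, 587/4, 173/2]
+L6 (α=4/5) → [2733/20, 1019/20, 1197/10]
= [137, 51, 120]

(3,1) stack=L1,L2,L3,L4,L5; from [0,0,0]:
+L1 (α=4/7) → [636/7, 52/7, 800/7]
+L2 (α=1/3) → [2287/21, 485/7, 3350/21]
+L3 (α=1) → [67, 208, 57]
+L4 (α=1) → [135, 96, 201]
+L5 (α=1/2) → [95, 56, 103]
= [95, 56, 103]

at x=0,y=0 over L1,L2,L3,L4,L5,L7:
after L1 α=1: [185, 44, 42]
after L2 α=2/5: [193, 564/5, 248/5]
after L3 α=1: [123, 233, 35]
after L4 α=2/3: [455/3, 165, 199/3]
after L5 α=2/3: [1037/9, 667/3, 1525/9]
after L7 α=3/8: [4901/36, 3551/24, 4069/36]
→ [136, 148, 113]

(0,1) stack=L1,L2,L3,L4,L5,L7; from [0,0,0]:
+L1 (α=1/5) → [77/5, 1, 188/5]
+L2 (α=1/2) → [1267/10, 165/2, 553/10]
+L3 (α=3/8) → [2047/16, 1581/16, 1555/16]
+L4 (α=1/2) → [3151/32, 2413/32, 3619/32]
+L5 (α=2/3) → [5317/32, 5775/32, 3619/96]
+L7 (α=1/4) → [21935/128, 18285/128, 6691/128]
= [171, 143, 52]

query (2,1) [L1,L2,L3,L4,L5,L7] — begin 0,0,0
+L1 (α=1/4) → [43/2, 95/4, 255/4]
+L2 (α=3/4) → [409/8, 1583/16, 1647/16]
+L3 (α=1) → [132, 118, 187]
+L4 (α=1/2) → [305/2, 313/2, 165]
+L5 (α=1/2) → [397/4, 587/4, 173/2]
+L7 (α=1/2) → [993/8, 1015/8, 623/4]
= [124, 127, 156]

(0,1) stack=L1,L2,L3,L4,L5; from [0,0,0]:
L1 α=1/5: [77/5, 1, 188/5]
L2 α=1/2: [1267/10, 165/2, 553/10]
L3 α=3/8: [2047/16, 1581/16, 1555/16]
L4 α=1/2: [3151/32, 2413/32, 3619/32]
L5 α=2/3: [5317/32, 5775/32, 3619/96]
→ [166, 180, 38]
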